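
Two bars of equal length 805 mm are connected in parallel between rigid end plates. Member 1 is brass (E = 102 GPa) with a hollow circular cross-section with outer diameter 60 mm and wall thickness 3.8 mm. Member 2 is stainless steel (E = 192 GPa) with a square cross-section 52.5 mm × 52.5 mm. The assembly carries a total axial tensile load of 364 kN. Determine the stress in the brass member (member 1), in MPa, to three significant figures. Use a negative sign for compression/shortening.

A_1 = 670.9 mm².
A_2 = 2756 mm².
Equal strain + equilibrium ⇒ each member carries load in proportion to AE: A₁E₁ = 68430000 N, A₂E₂ = 529200000 N, ΣAE = 597600000 N.
σ₁ = P·E₁/ΣAE = 364000·102000/597600000 = 62.13 MPa.

62.1 MPa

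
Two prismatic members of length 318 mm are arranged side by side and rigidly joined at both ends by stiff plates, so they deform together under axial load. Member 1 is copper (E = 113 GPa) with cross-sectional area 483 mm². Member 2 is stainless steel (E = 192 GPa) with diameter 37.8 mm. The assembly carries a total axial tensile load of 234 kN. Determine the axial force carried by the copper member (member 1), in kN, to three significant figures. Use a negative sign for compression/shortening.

A_2 = 1122 mm².
Equal strain + equilibrium ⇒ each member carries load in proportion to AE: A₁E₁ = 54580000 N, A₂E₂ = 215500000 N, ΣAE = 270000000 N.
F₁ = P·A₁E₁/ΣAE = 234000·54580000/270000000 = 47290 N.

47.3 kN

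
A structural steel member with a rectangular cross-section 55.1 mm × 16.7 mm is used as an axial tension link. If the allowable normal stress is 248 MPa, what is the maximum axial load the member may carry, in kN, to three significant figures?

228 kN

A = 920.2 mm².
P_max = σ_allow · A = 248 · 920.2 = 228200 N = 228.2 kN.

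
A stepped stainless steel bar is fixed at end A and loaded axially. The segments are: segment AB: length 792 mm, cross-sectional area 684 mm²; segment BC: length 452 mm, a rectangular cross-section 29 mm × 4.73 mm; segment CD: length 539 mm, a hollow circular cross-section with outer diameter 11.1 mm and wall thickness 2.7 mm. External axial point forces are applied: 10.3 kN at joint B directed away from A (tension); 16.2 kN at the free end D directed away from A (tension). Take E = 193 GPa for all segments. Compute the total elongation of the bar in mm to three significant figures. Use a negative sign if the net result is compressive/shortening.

Internal axial forces (sectioning from the free end, tension +): N_CD = 16.2 kN, N_BC = 16.2 kN, N_AB = 26.5 kN.
A_BC = 137.2 mm².
A_CD = 71.25 mm².
δ_AB = 26500·792/(684·193000) = 0.159 mm
δ_BC = 16200·452/(137.2·193000) = 0.2766 mm
δ_CD = 16200·539/(71.25·193000) = 0.635 mm
δ = Σδ_i = 1.071 mm.

1.07 mm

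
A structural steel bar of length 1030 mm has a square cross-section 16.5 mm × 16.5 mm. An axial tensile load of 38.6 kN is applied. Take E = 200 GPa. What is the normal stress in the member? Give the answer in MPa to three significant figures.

142 MPa

A = 272.2 mm².
σ = N/A = 38600/272.2 = 141.8 MPa.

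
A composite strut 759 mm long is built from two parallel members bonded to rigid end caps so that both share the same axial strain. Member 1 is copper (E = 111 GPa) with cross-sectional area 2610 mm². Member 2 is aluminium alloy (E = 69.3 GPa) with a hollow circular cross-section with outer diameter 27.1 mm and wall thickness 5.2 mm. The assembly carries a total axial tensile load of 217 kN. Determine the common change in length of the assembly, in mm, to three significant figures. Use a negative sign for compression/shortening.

A_2 = 357.8 mm².
Equal strain + equilibrium ⇒ each member carries load in proportion to AE: A₁E₁ = 289700000 N, A₂E₂ = 24790000 N, ΣAE = 314500000 N.
δ = PL/ΣAE = 217000·759/314500000 = 0.5237 mm.

0.524 mm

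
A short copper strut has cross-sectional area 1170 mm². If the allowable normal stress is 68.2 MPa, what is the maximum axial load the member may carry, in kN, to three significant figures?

P_max = σ_allow · A = 68.2 · 1170 = 79790 N = 79.79 kN.

79.8 kN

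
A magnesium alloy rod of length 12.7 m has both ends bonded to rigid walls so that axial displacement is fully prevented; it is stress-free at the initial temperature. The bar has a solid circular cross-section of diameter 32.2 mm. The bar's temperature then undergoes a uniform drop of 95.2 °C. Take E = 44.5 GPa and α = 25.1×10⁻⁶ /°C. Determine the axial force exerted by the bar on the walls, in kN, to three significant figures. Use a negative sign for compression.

86.6 kN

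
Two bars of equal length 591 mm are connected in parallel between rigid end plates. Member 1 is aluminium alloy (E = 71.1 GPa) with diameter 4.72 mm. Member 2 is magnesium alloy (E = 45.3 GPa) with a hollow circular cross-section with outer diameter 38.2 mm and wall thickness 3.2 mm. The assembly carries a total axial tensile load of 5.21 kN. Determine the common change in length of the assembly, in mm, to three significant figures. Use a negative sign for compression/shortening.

0.179 mm

A_1 = 17.5 mm².
A_2 = 351.9 mm².
Equal strain + equilibrium ⇒ each member carries load in proportion to AE: A₁E₁ = 1244000 N, A₂E₂ = 15940000 N, ΣAE = 17180000 N.
δ = PL/ΣAE = 5210·591/17180000 = 0.1792 mm.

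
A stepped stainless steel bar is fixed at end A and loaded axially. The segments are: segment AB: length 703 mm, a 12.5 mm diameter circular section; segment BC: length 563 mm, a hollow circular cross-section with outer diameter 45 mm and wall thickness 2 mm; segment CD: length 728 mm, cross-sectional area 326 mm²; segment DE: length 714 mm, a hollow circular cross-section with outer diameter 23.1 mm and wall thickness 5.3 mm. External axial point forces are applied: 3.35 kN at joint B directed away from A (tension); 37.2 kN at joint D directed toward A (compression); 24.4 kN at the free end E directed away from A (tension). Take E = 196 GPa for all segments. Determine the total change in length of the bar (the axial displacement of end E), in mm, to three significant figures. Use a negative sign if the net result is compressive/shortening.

-0.258 mm

Internal axial forces (sectioning from the free end, tension +): N_DE = 24.4 kN, N_CD = -12.8 kN, N_BC = -12.8 kN, N_AB = -9.45 kN.
A_AB = 122.7 mm².
A_BC = 270.2 mm².
A_DE = 296.4 mm².
δ_AB = -9450·703/(122.7·196000) = -0.2762 mm
δ_BC = -12800·563/(270.2·196000) = -0.1361 mm
δ_CD = -12800·728/(326·196000) = -0.1458 mm
δ_DE = 24400·714/(296.4·196000) = 0.2999 mm
δ = Σδ_i = -0.2582 mm.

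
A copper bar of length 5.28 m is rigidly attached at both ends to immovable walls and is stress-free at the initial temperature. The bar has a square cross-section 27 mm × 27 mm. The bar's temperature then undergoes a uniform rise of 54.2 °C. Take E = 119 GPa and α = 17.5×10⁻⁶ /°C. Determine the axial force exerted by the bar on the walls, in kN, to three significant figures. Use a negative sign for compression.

Free thermal expansion αLΔT = 17.5e-6 · 5280 · 54.2 = 5.008 mm.
The walls impose strain ε = −(5.008)/5280 = -9.4850e-04; σ = Eε = 119000 · -9.4850e-04 = -112.9 MPa.
Wall reaction R = σ·A = -112.9·729 = -82280 N = -82.28 kN.

-82.3 kN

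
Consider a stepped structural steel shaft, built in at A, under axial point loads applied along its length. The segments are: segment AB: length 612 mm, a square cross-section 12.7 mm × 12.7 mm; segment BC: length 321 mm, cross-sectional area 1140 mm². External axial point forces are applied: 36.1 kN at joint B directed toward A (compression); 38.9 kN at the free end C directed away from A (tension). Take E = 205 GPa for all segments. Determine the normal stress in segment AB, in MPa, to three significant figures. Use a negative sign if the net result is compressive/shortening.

17.4 MPa

Internal axial forces (sectioning from the free end, tension +): N_BC = 38.9 kN, N_AB = 2.8 kN.
A_AB = 161.3 mm².
σ_AB = N_AB/A_AB = 2800/161.3 = 17.36 MPa.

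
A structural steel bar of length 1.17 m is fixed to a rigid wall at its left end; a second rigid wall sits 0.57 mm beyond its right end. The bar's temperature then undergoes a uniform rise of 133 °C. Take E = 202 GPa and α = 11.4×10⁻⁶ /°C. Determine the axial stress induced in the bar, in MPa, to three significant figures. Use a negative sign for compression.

-208 MPa

Free thermal expansion αLΔT = 11.4e-6 · 1170 · 133 = 1.774 mm.
The walls engage after the gap closes; constrained expansion = 1.774 − 0.57 = 1.204 mm.
The walls impose strain ε = −(1.204)/1170 = -1.0290e-03; σ = Eε = 202000 · -1.0290e-03 = -207.9 MPa.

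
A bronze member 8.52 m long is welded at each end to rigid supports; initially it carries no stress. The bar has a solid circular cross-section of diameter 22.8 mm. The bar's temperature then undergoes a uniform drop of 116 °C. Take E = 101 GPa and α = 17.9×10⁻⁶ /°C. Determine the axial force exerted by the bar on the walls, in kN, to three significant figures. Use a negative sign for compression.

Free thermal expansion αLΔT = 17.9e-6 · 8520 · -116 = -17.69 mm.
The walls impose strain ε = −(-17.69)/8520 = 2.0764e-03; σ = Eε = 101000 · 2.0764e-03 = 209.7 MPa.
Wall reaction R = σ·A = 209.7·408.3 = 85620 N = 85.62 kN.

85.6 kN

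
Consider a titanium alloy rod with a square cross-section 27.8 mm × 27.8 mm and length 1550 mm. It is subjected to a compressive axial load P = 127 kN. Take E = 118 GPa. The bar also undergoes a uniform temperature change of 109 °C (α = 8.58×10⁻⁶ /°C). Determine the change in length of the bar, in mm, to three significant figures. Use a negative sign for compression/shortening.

-0.709 mm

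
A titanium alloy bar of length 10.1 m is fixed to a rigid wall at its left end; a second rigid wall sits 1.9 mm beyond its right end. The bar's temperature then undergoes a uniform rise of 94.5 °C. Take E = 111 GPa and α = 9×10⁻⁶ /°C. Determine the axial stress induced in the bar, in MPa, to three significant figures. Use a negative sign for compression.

-73.5 MPa

Free thermal expansion αLΔT = 9e-6 · 10100 · 94.5 = 8.59 mm.
The walls engage after the gap closes; constrained expansion = 8.59 − 1.9 = 6.69 mm.
The walls impose strain ε = −(6.69)/10100 = -6.6238e-04; σ = Eε = 111000 · -6.6238e-04 = -73.52 MPa.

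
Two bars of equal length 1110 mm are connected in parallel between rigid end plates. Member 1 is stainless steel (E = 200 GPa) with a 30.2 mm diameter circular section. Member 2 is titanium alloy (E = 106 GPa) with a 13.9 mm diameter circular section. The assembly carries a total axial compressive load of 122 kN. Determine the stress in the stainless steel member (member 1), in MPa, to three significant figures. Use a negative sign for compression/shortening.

-153 MPa

A_1 = 716.3 mm².
A_2 = 151.7 mm².
Equal strain + equilibrium ⇒ each member carries load in proportion to AE: A₁E₁ = 143300000 N, A₂E₂ = 16090000 N, ΣAE = 159300000 N.
σ₁ = P·E₁/ΣAE = -122000·200000/159300000 = -153.1 MPa.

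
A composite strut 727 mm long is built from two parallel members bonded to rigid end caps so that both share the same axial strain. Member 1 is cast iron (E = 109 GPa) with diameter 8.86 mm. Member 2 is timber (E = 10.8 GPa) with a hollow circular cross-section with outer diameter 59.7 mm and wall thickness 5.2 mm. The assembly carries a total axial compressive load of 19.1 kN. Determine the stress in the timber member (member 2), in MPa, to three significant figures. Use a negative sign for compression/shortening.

A_1 = 61.65 mm².
A_2 = 890.3 mm².
Equal strain + equilibrium ⇒ each member carries load in proportion to AE: A₁E₁ = 6720000 N, A₂E₂ = 9616000 N, ΣAE = 16340000 N.
σ₂ = P·E₂/ΣAE = -19100·10800/16340000 = -12.63 MPa.

-12.6 MPa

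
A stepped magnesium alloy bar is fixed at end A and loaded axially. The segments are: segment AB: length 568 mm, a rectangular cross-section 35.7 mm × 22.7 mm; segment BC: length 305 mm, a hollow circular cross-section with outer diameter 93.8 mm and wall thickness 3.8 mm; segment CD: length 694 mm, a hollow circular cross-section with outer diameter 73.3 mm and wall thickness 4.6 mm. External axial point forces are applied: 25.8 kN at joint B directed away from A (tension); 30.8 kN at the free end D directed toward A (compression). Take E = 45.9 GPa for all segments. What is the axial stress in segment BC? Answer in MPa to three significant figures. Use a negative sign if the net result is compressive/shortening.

Internal axial forces (sectioning from the free end, tension +): N_CD = -30.8 kN, N_BC = -30.8 kN, N_AB = -5 kN.
A_BC = 1074 mm².
σ_BC = N_BC/A_BC = -30800/1074 = -28.67 MPa.

-28.7 MPa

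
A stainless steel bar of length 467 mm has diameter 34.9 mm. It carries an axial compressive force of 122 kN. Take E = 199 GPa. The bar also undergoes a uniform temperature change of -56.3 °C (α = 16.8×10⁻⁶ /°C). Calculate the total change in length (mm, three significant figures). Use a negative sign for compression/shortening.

A = 956.6 mm².
δ_mech = NL/(AE) = -122000·467/(956.6·199000) = -0.2993 mm.
δ_thermal = αLΔT = 16.8e-6·467·-56.3 = -0.4417 mm.
δ = δ_mech + δ_thermal = -0.741 mm.

-0.741 mm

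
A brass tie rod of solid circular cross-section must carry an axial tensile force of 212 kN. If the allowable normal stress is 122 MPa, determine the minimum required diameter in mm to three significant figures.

Required area A ≥ P/σ_allow = 212000/122 = 1738 mm².
For a solid circular section, d ≥ √(4A/π) = 47.04 mm.

47.0 mm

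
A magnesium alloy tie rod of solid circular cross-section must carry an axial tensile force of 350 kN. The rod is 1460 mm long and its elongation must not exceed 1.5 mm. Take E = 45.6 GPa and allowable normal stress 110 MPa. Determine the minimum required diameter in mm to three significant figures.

97.5 mm

Required area A ≥ P/σ_allow = 350000/110 = 3182 mm².
For a solid circular section, d ≥ √(4A/π) = 63.65 mm.
Elongation limit: A ≥ PL/(Eδ_allow) = 350000·1460/(45600·1.5) = 7471 mm² ⇒ d ≥ 97.53 mm.
The elongation limit governs.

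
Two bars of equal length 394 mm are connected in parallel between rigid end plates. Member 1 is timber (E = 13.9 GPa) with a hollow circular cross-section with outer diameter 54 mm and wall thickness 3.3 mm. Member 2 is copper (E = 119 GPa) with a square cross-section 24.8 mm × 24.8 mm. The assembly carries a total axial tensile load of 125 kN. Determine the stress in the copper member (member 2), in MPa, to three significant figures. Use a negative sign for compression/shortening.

185 MPa

A_1 = 525.6 mm².
A_2 = 615 mm².
Equal strain + equilibrium ⇒ each member carries load in proportion to AE: A₁E₁ = 7306000 N, A₂E₂ = 73190000 N, ΣAE = 80500000 N.
σ₂ = P·E₂/ΣAE = 125000·119000/80500000 = 184.8 MPa.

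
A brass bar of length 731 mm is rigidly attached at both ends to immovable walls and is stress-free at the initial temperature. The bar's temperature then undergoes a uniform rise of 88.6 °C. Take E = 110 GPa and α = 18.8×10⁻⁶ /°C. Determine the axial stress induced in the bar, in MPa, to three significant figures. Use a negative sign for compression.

-183 MPa

Free thermal expansion αLΔT = 18.8e-6 · 731 · 88.6 = 1.218 mm.
The walls impose strain ε = −(1.218)/731 = -1.6657e-03; σ = Eε = 110000 · -1.6657e-03 = -183.2 MPa.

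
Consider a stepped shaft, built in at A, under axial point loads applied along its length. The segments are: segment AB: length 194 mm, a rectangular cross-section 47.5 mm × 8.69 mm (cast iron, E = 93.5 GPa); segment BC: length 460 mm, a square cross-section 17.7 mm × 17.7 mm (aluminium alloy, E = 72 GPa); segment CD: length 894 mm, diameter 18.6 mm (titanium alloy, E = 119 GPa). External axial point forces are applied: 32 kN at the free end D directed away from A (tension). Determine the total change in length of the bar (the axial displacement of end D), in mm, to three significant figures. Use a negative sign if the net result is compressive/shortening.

Internal axial forces (sectioning from the free end, tension +): N_CD = 32 kN, N_BC = 32 kN, N_AB = 32 kN.
A_AB = 412.8 mm².
A_BC = 313.3 mm².
A_CD = 271.7 mm².
δ_AB = 32000·194/(412.8·93500) = 0.1609 mm
δ_BC = 32000·460/(313.3·72000) = 0.6526 mm
δ_CD = 32000·894/(271.7·119000) = 0.8848 mm
δ = Σδ_i = 1.698 mm.

1.70 mm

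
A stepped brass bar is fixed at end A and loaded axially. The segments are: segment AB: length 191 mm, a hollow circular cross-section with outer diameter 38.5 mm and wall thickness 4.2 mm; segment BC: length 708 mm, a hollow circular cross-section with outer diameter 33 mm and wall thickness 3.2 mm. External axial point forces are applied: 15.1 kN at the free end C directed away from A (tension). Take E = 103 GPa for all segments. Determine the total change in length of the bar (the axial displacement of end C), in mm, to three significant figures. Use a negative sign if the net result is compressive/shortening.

0.408 mm

Internal axial forces (sectioning from the free end, tension +): N_BC = 15.1 kN, N_AB = 15.1 kN.
A_AB = 452.6 mm².
A_BC = 299.6 mm².
δ_AB = 15100·191/(452.6·103000) = 0.06187 mm
δ_BC = 15100·708/(299.6·103000) = 0.3465 mm
δ = Σδ_i = 0.4083 mm.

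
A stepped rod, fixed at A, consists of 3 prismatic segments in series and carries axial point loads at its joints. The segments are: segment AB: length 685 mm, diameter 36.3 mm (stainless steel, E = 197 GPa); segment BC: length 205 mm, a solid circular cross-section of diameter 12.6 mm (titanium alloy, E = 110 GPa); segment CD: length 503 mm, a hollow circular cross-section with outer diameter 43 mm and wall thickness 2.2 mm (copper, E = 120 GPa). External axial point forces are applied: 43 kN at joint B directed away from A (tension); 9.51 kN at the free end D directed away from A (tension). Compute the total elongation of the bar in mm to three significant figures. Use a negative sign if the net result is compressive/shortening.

0.460 mm

Internal axial forces (sectioning from the free end, tension +): N_CD = 9.51 kN, N_BC = 9.51 kN, N_AB = 52.51 kN.
A_AB = 1035 mm².
A_BC = 124.7 mm².
A_CD = 282 mm².
δ_AB = 52510·685/(1035·197000) = 0.1764 mm
δ_BC = 9510·205/(124.7·110000) = 0.1421 mm
δ_CD = 9510·503/(282·120000) = 0.1414 mm
δ = Σδ_i = 0.4599 mm.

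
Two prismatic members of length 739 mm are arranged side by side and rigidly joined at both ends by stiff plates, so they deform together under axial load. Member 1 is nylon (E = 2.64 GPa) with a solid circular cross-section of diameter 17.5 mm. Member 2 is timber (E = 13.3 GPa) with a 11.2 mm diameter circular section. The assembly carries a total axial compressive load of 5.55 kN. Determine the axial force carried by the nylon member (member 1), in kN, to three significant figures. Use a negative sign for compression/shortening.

-1.81 kN

A_1 = 240.5 mm².
A_2 = 98.52 mm².
Equal strain + equilibrium ⇒ each member carries load in proportion to AE: A₁E₁ = 635000 N, A₂E₂ = 1310000 N, ΣAE = 1945000 N.
F₁ = P·A₁E₁/ΣAE = -5550·635000/1945000 = -1812 N.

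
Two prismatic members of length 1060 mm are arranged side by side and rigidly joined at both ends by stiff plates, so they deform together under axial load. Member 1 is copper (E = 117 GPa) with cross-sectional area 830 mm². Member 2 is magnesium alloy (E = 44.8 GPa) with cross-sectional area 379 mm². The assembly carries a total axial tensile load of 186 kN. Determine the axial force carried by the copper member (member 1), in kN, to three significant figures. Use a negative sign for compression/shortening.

158 kN

Equal strain + equilibrium ⇒ each member carries load in proportion to AE: A₁E₁ = 97110000 N, A₂E₂ = 16980000 N, ΣAE = 114100000 N.
F₁ = P·A₁E₁/ΣAE = 186000·97110000/114100000 = 158300 N.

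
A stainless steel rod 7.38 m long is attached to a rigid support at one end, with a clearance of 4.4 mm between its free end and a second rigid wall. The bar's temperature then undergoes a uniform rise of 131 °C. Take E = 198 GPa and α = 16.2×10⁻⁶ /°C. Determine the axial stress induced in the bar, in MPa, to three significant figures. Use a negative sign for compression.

Free thermal expansion αLΔT = 16.2e-6 · 7380 · 131 = 15.66 mm.
The walls engage after the gap closes; constrained expansion = 15.66 − 4.4 = 11.26 mm.
The walls impose strain ε = −(11.26)/7380 = -1.5260e-03; σ = Eε = 198000 · -1.5260e-03 = -302.1 MPa.

-302 MPa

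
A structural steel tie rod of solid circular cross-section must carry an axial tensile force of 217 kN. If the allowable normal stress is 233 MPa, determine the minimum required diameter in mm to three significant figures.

34.4 mm

Required area A ≥ P/σ_allow = 217000/233 = 931.3 mm².
For a solid circular section, d ≥ √(4A/π) = 34.44 mm.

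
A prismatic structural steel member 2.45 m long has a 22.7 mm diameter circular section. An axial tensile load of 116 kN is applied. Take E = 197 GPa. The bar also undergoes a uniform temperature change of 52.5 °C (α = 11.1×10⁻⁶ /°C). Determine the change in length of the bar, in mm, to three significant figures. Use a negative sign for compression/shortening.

A = 404.7 mm².
δ_mech = NL/(AE) = 116000·2450/(404.7·197000) = 3.565 mm.
δ_thermal = αLΔT = 11.1e-6·2450·52.5 = 1.428 mm.
δ = δ_mech + δ_thermal = 4.992 mm.

4.99 mm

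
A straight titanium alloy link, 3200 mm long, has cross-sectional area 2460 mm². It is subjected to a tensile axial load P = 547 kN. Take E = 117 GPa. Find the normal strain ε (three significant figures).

0.00190

σ = N/A = 222.4 MPa; ε = σ/E = 222.4/117000 = 1.900e-03.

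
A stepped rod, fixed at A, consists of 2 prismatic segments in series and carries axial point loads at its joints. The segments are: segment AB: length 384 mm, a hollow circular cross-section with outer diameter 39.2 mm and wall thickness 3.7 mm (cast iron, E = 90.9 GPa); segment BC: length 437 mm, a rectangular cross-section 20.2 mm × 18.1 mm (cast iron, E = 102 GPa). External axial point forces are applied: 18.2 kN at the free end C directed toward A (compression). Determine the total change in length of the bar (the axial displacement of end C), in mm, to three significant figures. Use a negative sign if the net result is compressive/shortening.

Internal axial forces (sectioning from the free end, tension +): N_BC = -18.2 kN, N_AB = -18.2 kN.
A_AB = 412.6 mm².
A_BC = 365.6 mm².
δ_AB = -18200·384/(412.6·90900) = -0.1863 mm
δ_BC = -18200·437/(365.6·102000) = -0.2133 mm
δ = Σδ_i = -0.3996 mm.

-0.400 mm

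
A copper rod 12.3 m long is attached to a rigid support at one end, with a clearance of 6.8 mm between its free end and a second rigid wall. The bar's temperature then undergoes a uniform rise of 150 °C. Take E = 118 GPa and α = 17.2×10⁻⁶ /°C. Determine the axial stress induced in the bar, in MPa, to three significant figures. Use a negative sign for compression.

Free thermal expansion αLΔT = 17.2e-6 · 12300 · 150 = 31.73 mm.
The walls engage after the gap closes; constrained expansion = 31.73 − 6.8 = 24.93 mm.
The walls impose strain ε = −(24.93)/12300 = -2.0272e-03; σ = Eε = 118000 · -2.0272e-03 = -239.2 MPa.

-239 MPa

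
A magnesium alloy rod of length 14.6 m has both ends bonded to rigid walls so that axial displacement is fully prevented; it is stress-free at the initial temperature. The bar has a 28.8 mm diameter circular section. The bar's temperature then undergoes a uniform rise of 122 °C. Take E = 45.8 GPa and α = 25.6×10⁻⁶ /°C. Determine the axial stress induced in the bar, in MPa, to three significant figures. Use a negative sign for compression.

-143 MPa

Free thermal expansion αLΔT = 25.6e-6 · 14600 · 122 = 45.6 mm.
The walls impose strain ε = −(45.6)/14600 = -3.1232e-03; σ = Eε = 45800 · -3.1232e-03 = -143 MPa.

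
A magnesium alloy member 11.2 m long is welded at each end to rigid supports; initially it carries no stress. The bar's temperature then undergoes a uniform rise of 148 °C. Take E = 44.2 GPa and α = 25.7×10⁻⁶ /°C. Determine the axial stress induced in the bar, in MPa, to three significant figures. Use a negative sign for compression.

-168 MPa

Free thermal expansion αLΔT = 25.7e-6 · 11200 · 148 = 42.6 mm.
The walls impose strain ε = −(42.6)/11200 = -3.8036e-03; σ = Eε = 44200 · -3.8036e-03 = -168.1 MPa.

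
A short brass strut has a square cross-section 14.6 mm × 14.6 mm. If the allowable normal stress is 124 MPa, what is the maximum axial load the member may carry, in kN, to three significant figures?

A = 213.2 mm².
P_max = σ_allow · A = 124 · 213.2 = 26430 N = 26.43 kN.

26.4 kN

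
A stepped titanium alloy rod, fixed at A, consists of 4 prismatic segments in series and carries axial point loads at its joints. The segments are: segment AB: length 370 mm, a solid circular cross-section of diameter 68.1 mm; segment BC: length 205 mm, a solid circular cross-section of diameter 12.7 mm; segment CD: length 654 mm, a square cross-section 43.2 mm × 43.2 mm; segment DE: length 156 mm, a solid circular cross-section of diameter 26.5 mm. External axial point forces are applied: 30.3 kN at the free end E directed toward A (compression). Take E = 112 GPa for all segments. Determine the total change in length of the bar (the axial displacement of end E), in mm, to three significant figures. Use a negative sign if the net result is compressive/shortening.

Internal axial forces (sectioning from the free end, tension +): N_DE = -30.3 kN, N_CD = -30.3 kN, N_BC = -30.3 kN, N_AB = -30.3 kN.
A_AB = 3642 mm².
A_BC = 126.7 mm².
A_CD = 1866 mm².
A_DE = 551.5 mm².
δ_AB = -30300·370/(3642·112000) = -0.02748 mm
δ_BC = -30300·205/(126.7·112000) = -0.4378 mm
δ_CD = -30300·654/(1866·112000) = -0.09481 mm
δ_DE = -30300·156/(551.5·112000) = -0.07652 mm
δ = Σδ_i = -0.6366 mm.

-0.637 mm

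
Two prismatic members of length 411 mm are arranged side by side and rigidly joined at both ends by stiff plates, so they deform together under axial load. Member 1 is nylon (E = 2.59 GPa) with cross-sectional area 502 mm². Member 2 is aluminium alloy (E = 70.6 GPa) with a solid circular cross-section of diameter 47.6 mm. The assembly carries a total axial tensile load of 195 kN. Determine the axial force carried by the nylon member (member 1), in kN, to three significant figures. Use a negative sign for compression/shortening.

2.00 kN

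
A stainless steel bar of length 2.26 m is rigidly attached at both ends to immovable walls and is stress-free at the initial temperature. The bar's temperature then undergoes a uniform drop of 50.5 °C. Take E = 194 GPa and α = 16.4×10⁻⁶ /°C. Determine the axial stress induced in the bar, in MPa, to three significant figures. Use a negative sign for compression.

161 MPa

Free thermal expansion αLΔT = 16.4e-6 · 2260 · -50.5 = -1.872 mm.
The walls impose strain ε = −(-1.872)/2260 = 8.2820e-04; σ = Eε = 194000 · 8.2820e-04 = 160.7 MPa.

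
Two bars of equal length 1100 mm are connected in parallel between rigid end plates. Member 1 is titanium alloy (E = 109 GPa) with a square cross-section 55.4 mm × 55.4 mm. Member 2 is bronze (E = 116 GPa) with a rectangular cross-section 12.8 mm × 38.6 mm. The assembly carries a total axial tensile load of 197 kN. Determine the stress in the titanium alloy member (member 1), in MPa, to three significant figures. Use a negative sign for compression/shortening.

A_1 = 3069 mm².
A_2 = 494.1 mm².
Equal strain + equilibrium ⇒ each member carries load in proportion to AE: A₁E₁ = 334500000 N, A₂E₂ = 57310000 N, ΣAE = 391900000 N.
σ₁ = P·E₁/ΣAE = 197000·109000/391900000 = 54.8 MPa.

54.8 MPa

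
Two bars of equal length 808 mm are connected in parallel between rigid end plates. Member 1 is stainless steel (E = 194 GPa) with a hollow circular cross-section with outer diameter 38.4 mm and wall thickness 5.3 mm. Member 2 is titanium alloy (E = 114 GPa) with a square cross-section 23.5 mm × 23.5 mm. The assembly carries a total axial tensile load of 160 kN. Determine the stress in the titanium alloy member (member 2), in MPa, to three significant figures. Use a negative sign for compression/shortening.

A_1 = 551.1 mm².
A_2 = 552.2 mm².
Equal strain + equilibrium ⇒ each member carries load in proportion to AE: A₁E₁ = 106900000 N, A₂E₂ = 62960000 N, ΣAE = 169900000 N.
σ₂ = P·E₂/ΣAE = 160000·114000/169900000 = 107.4 MPa.

107 MPa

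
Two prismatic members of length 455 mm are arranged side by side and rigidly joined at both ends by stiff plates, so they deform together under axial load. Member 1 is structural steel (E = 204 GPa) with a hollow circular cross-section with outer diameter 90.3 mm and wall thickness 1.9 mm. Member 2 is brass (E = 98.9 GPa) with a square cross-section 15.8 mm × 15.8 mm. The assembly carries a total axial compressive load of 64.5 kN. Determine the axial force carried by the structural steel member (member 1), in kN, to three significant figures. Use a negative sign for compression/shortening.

-52.5 kN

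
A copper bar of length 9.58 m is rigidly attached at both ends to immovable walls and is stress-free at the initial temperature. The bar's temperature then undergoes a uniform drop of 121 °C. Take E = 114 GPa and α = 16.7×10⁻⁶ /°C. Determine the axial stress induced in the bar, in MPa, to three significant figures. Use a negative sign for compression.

230 MPa

Free thermal expansion αLΔT = 16.7e-6 · 9580 · -121 = -19.36 mm.
The walls impose strain ε = −(-19.36)/9580 = 2.0207e-03; σ = Eε = 114000 · 2.0207e-03 = 230.4 MPa.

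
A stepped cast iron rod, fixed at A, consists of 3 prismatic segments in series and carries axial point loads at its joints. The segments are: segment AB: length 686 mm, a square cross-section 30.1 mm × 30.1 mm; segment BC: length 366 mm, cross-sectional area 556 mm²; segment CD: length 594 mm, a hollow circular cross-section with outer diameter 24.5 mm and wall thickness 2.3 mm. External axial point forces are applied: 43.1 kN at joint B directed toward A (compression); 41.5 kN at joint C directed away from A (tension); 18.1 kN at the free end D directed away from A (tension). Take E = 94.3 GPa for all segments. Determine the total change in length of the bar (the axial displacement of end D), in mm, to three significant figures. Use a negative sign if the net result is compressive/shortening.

Internal axial forces (sectioning from the free end, tension +): N_CD = 18.1 kN, N_BC = 59.6 kN, N_AB = 16.5 kN.
A_AB = 906 mm².
A_CD = 160.4 mm².
δ_AB = 16500·686/(906·94300) = 0.1325 mm
δ_BC = 59600·366/(556·94300) = 0.416 mm
δ_CD = 18100·594/(160.4·94300) = 0.7108 mm
δ = Σδ_i = 1.259 mm.

1.26 mm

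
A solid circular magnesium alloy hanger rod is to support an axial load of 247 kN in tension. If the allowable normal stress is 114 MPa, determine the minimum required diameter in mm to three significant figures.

Required area A ≥ P/σ_allow = 247000/114 = 2167 mm².
For a solid circular section, d ≥ √(4A/π) = 52.52 mm.

52.5 mm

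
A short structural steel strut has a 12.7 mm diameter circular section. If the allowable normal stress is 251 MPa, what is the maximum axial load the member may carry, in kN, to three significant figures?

31.8 kN

A = 126.7 mm².
P_max = σ_allow · A = 251 · 126.7 = 31800 N = 31.8 kN.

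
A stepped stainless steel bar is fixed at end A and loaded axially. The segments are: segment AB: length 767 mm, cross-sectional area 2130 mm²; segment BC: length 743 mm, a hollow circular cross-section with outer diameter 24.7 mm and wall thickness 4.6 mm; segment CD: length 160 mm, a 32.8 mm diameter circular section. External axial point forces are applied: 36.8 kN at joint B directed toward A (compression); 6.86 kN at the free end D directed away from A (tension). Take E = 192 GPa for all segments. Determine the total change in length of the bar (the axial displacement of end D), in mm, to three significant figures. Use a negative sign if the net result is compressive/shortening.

Internal axial forces (sectioning from the free end, tension +): N_CD = 6.86 kN, N_BC = 6.86 kN, N_AB = -29.94 kN.
A_BC = 290.5 mm².
A_CD = 845 mm².
δ_AB = -29940·767/(2130·192000) = -0.05615 mm
δ_BC = 6860·743/(290.5·192000) = 0.09139 mm
δ_CD = 6860·160/(845·192000) = 0.006766 mm
δ = Σδ_i = 0.04201 mm.

0.0420 mm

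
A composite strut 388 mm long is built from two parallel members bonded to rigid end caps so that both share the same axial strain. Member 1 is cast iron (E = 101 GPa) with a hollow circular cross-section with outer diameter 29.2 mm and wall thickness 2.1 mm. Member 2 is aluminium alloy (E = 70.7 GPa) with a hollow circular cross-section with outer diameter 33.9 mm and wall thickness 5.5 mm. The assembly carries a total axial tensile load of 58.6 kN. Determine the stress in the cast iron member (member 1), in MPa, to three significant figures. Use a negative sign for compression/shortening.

112 MPa

A_1 = 178.8 mm².
A_2 = 490.7 mm².
Equal strain + equilibrium ⇒ each member carries load in proportion to AE: A₁E₁ = 18060000 N, A₂E₂ = 34690000 N, ΣAE = 52750000 N.
σ₁ = P·E₁/ΣAE = 58600·101000/52750000 = 112.2 MPa.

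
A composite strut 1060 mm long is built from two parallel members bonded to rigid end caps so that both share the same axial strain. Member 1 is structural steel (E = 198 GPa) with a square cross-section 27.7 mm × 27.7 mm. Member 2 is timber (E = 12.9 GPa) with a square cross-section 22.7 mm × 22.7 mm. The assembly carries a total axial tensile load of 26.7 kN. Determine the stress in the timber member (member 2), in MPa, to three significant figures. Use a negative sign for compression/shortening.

A_1 = 767.3 mm².
A_2 = 515.3 mm².
Equal strain + equilibrium ⇒ each member carries load in proportion to AE: A₁E₁ = 151900000 N, A₂E₂ = 6647000 N, ΣAE = 158600000 N.
σ₂ = P·E₂/ΣAE = 26700·12900/158600000 = 2.172 MPa.

2.17 MPa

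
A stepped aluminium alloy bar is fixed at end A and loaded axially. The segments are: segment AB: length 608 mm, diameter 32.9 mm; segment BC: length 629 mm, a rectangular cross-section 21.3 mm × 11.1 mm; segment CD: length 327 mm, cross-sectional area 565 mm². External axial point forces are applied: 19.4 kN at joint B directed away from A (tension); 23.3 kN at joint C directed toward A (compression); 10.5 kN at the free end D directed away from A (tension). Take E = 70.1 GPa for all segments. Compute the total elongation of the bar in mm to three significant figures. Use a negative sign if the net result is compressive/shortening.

Internal axial forces (sectioning from the free end, tension +): N_CD = 10.5 kN, N_BC = -12.8 kN, N_AB = 6.6 kN.
A_AB = 850.1 mm².
A_BC = 236.4 mm².
δ_AB = 6600·608/(850.1·70100) = 0.06734 mm
δ_BC = -12800·629/(236.4·70100) = -0.4858 mm
δ_CD = 10500·327/(565·70100) = 0.08669 mm
δ = Σδ_i = -0.3318 mm.

-0.332 mm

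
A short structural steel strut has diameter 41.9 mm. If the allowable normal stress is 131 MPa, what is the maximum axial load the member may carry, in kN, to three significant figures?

181 kN

A = 1379 mm².
P_max = σ_allow · A = 131 · 1379 = 180600 N = 180.6 kN.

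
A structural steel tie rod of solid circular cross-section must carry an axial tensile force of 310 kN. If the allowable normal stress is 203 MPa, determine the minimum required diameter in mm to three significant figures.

Required area A ≥ P/σ_allow = 310000/203 = 1527 mm².
For a solid circular section, d ≥ √(4A/π) = 44.09 mm.

44.1 mm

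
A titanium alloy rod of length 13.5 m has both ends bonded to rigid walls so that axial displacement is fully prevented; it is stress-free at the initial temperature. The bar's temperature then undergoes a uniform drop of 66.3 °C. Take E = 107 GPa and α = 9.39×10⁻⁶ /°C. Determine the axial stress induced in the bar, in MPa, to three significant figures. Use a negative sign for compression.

Free thermal expansion αLΔT = 9.39e-6 · 13500 · -66.3 = -8.405 mm.
The walls impose strain ε = −(-8.405)/13500 = 6.2256e-04; σ = Eε = 107000 · 6.2256e-04 = 66.61 MPa.

66.6 MPa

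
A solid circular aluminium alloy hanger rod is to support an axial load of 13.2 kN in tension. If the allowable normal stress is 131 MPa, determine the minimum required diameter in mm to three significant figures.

Required area A ≥ P/σ_allow = 13200/131 = 100.8 mm².
For a solid circular section, d ≥ √(4A/π) = 11.33 mm.

11.3 mm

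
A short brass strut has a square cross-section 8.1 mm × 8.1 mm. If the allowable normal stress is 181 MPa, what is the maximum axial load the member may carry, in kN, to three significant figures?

11.9 kN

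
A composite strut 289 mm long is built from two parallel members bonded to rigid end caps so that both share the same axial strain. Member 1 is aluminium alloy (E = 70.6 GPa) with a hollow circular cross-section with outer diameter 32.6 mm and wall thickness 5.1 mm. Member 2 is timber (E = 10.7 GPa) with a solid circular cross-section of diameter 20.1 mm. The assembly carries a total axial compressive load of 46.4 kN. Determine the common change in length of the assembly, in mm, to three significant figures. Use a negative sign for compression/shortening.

A_1 = 440.6 mm².
A_2 = 317.3 mm².
Equal strain + equilibrium ⇒ each member carries load in proportion to AE: A₁E₁ = 31110000 N, A₂E₂ = 3395000 N, ΣAE = 34500000 N.
δ = PL/ΣAE = -46400·289/34500000 = -0.3887 mm.

-0.389 mm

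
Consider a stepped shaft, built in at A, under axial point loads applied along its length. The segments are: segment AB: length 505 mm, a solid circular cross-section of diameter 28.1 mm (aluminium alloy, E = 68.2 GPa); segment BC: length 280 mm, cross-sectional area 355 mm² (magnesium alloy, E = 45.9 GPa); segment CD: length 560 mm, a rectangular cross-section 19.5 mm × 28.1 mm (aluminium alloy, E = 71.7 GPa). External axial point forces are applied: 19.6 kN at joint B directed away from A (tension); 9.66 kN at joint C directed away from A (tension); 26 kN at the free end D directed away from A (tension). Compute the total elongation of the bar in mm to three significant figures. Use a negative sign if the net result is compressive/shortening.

1.64 mm

Internal axial forces (sectioning from the free end, tension +): N_CD = 26 kN, N_BC = 35.66 kN, N_AB = 55.26 kN.
A_AB = 620.2 mm².
A_CD = 548 mm².
δ_AB = 55260·505/(620.2·68200) = 0.6598 mm
δ_BC = 35660·280/(355·45900) = 0.6128 mm
δ_CD = 26000·560/(548·71700) = 0.3706 mm
δ = Σδ_i = 1.643 mm.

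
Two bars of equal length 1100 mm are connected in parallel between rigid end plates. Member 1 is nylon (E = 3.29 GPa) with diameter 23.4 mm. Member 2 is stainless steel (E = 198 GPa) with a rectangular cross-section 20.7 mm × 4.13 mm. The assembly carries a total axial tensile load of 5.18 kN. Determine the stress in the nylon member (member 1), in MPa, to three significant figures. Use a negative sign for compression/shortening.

0.929 MPa

A_1 = 430.1 mm².
A_2 = 85.49 mm².
Equal strain + equilibrium ⇒ each member carries load in proportion to AE: A₁E₁ = 1415000 N, A₂E₂ = 16930000 N, ΣAE = 18340000 N.
σ₁ = P·E₁/ΣAE = 5180·3290/18340000 = 0.9291 MPa.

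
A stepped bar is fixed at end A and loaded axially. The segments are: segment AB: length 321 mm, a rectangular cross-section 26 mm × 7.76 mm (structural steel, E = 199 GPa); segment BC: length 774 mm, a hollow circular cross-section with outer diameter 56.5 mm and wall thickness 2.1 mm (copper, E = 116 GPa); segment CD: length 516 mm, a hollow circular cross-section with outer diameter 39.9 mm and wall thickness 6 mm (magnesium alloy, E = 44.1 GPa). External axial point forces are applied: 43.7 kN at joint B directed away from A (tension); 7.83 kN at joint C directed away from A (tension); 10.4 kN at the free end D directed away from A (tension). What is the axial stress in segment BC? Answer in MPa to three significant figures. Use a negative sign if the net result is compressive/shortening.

Internal axial forces (sectioning from the free end, tension +): N_CD = 10.4 kN, N_BC = 18.23 kN, N_AB = 61.93 kN.
A_BC = 358.9 mm².
σ_BC = N_BC/A_BC = 18230/358.9 = 50.79 MPa.

50.8 MPa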